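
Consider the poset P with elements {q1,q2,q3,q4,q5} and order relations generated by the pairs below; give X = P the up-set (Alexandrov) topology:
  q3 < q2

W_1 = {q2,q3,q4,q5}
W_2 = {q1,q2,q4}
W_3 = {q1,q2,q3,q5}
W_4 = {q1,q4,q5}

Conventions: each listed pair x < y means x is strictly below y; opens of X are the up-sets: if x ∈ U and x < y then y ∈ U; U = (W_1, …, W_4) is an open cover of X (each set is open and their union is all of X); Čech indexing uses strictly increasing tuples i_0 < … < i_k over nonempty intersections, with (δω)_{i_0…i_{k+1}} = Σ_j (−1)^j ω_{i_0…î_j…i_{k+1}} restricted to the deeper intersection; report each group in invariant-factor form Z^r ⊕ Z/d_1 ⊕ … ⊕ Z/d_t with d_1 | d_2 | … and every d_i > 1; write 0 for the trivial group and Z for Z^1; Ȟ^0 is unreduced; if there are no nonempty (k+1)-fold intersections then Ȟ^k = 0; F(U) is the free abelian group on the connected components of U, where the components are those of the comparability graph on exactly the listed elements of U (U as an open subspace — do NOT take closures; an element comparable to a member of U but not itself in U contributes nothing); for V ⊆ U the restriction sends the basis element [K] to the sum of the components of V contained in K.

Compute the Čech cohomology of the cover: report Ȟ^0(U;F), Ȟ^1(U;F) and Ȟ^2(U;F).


Ȟ^0 = Z^4,  Ȟ^1 = 0,  Ȟ^2 = 0

cover nerve:
  W12={q2,q4} W13={q2,q3,q5} W14={q4,q5} W23={q1,q2} W24={q1,q4} W34={q1,q5}
  W123={q2} W124={q4} W134={q5} W234={q1}
components per intersection:
  W1: {q2,q3} {q4} {q5}
  W2: {q1} {q2} {q4}
  W3: {q1} {q2,q3} {q5}
  W4: {q1} {q4} {q5}
  W12: {q2} {q4}
  W13: {q2,q3} {q5}
  W14: {q4} {q5}
  W23: {q1} {q2}
  W24: {q1} {q4}
  W34: {q1} {q5}
  W123: {q2}
  W124: {q4}
  W134: {q5}
  W234: {q1}
C dims 12,12,4; δ0: rk 8, SNF 1^8; δ1: rk 4, SNF 1^4
Ȟ^0: (12−8)−0=4 ⇒ Z^4
Ȟ^1: (12−4)−8=0 ⇒ 0
Ȟ^2: (4−0)−4=0 ⇒ 0


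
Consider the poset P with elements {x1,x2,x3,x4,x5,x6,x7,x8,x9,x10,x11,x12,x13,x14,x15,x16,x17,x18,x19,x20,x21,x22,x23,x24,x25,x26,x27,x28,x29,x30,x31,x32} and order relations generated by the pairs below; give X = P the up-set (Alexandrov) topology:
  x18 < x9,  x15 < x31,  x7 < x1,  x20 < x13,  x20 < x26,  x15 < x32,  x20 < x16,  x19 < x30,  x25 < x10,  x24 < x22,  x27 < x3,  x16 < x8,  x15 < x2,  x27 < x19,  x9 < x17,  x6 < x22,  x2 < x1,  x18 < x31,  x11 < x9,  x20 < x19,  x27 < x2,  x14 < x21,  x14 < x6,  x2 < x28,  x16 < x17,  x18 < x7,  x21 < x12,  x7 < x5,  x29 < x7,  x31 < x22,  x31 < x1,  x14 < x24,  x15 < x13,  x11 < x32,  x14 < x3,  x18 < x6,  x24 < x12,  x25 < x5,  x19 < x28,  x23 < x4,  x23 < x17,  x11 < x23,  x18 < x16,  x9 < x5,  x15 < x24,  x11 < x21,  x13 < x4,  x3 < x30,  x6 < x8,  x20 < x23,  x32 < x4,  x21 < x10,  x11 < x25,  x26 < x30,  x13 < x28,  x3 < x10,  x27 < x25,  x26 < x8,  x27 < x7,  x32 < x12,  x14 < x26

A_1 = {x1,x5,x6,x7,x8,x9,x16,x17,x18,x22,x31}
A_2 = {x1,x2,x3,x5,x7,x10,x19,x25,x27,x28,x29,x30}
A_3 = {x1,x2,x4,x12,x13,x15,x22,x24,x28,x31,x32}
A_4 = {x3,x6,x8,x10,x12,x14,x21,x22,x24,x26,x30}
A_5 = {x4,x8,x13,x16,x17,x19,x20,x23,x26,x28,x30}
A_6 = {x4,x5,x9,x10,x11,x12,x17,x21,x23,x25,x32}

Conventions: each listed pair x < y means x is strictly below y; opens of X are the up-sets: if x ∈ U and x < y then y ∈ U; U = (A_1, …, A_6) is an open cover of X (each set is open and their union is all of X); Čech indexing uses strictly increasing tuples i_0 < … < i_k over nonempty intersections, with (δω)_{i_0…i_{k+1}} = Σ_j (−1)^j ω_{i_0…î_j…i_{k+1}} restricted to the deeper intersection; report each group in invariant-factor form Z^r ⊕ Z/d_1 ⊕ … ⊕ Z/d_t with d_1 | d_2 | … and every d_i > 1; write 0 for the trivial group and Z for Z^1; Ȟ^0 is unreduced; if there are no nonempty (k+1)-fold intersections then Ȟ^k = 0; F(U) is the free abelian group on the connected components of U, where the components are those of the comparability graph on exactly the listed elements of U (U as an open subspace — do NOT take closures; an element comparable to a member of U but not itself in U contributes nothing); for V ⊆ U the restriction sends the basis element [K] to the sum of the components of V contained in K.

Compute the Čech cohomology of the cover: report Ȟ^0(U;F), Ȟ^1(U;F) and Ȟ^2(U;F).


nerve of the cover:
  A12={x1,x5,x7} A13={x1,x22,x31} A14={x6,x8,x22} A15={x8,x16,x17} A16={x5,x9,x17} A23={x1,x2,x28} A24={x3,x10,x30} A25={x19,x28,x30} A26={x5,x10,x25} A34={x12,x22,x24} A35={x4,x13,x28} A36={x4,x12,x32} A45={x8,x26,x30} A46={x10,x12,x21} A56={x4,x17,x23}
  A123={x1} A126={x5} A134={x22} A145={x8} A156={x17} A235={x28} A245={x30} A246={x10} A346={x12} A356={x4}
components per intersection:
  A1: {x1,x5,x6,x7,x8,x9,x16,x17,x18,x22,x31}
  A2: {x1,x2,x3,x5,x7,x10,x19,x25,x27,x28,x29,x30}
  A3: {x1,x2,x4,x12,x13,x15,x22,x24,x28,x31,x32}
  A4: {x3,x6,x8,x10,x12,x14,x21,x22,x24,x26,x30}
  A5: {x4,x8,x13,x16,x17,x19,x20,x23,x26,x28,x30}
  A6: {x4,x5,x9,x10,x11,x12,x17,x21,x23,x25,x32}
  A12: {x1,x5,x7}
  A13: {x1,x22,x31}
  A14: {x6,x8,x22}
  A15: {x8,x16,x17}
  A16: {x5,x9,x17}
  A23: {x1,x2,x28}
  A24: {x3,x10,x30}
  A25: {x19,x28,x30}
  A26: {x5,x10,x25}
  A34: {x12,x22,x24}
  A35: {x4,x13,x28}
  A36: {x4,x12,x32}
  A45: {x8,x26,x30}
  A46: {x10,x12,x21}
  A56: {x4,x17,x23}
  A123: {x1}
  A126: {x5}
  A134: {x22}
  A145: {x8}
  A156: {x17}
  A235: {x28}
  A245: {x30}
  A246: {x10}
  A346: {x12}
  A356: {x4}
C dims 6,15,10; δ0: rk 5, SNF 1^5; δ1: rk 10, SNF 1^9·2
Ȟ^0 = (6 − 5) − 0 = 1, so Ȟ^0 ≅ Z
Ȟ^1 = (15 − 10) − 5 = 0, so Ȟ^1 ≅ 0
Ȟ^2 = (10 − 0) − 10 = 0 plus torsion [2], so Ȟ^2 ≅ Z/2

Ȟ^0(U;F) ≅ Z, Ȟ^1(U;F) ≅ 0, Ȟ^2(U;F) ≅ Z/2


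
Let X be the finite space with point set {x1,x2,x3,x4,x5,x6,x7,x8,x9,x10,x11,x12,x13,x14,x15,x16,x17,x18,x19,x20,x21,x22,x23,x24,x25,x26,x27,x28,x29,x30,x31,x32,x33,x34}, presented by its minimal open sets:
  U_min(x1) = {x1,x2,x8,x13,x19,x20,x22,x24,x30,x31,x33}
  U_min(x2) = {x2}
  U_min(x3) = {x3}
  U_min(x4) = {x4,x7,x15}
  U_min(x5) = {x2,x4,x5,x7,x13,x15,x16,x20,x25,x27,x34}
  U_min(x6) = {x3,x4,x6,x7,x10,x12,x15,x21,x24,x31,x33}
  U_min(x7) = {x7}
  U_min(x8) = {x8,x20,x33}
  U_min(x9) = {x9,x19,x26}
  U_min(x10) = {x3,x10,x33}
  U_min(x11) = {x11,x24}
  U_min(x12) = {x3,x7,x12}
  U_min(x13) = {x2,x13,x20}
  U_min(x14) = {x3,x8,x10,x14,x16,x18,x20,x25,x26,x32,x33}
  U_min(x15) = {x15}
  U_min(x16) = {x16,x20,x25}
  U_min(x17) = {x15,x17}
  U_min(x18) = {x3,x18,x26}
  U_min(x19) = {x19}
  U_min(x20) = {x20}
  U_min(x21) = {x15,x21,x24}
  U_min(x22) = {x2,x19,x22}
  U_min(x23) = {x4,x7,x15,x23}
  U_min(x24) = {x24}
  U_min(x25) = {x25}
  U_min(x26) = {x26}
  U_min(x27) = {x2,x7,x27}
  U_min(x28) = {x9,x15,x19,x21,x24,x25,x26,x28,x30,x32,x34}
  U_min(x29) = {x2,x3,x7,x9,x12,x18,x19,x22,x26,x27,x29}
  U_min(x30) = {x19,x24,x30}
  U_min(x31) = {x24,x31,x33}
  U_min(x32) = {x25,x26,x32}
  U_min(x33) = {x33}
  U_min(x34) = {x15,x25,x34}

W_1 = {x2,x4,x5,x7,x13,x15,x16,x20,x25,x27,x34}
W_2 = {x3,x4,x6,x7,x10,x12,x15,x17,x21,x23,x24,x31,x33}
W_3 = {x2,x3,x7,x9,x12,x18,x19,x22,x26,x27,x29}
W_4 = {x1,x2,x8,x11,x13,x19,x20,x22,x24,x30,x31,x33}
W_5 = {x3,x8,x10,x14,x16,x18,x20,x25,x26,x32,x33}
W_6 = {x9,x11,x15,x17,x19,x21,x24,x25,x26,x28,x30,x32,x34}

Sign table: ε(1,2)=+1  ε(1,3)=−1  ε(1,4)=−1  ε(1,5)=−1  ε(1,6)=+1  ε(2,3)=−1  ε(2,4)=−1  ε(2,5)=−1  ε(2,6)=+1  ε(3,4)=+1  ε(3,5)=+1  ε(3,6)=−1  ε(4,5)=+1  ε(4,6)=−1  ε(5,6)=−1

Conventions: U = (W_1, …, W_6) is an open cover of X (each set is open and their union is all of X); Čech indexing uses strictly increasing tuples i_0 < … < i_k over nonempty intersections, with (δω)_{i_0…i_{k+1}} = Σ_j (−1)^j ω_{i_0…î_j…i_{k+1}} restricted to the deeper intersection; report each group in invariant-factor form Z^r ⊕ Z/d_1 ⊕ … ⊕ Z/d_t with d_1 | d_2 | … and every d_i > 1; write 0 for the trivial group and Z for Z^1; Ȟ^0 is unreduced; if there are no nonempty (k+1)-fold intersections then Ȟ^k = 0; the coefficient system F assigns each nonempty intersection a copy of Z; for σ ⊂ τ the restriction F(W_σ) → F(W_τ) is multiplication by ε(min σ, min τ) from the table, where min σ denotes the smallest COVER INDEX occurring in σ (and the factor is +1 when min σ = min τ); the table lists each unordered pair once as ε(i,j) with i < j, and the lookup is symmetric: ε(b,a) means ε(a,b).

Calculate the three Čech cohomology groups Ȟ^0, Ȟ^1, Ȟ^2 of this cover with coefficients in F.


Ȟ^0 = Z; Ȟ^1 = 0; Ȟ^2 = Z/2

nonempty overlaps:
  W12={x4,x7,x15} W13={x2,x7,x27} W14={x2,x13,x20} W15={x16,x20,x25} W16={x15,x25,x34} W23={x3,x7,x12} W24={x24,x31,x33} W25={x3,x10,x33} W26={x15,x17,x21,x24} W34={x2,x19,x22} W35={x3,x18,x26} W36={x9,x19,x26} W45={x8,x20,x33} W46={x11,x19,x24,x30} W56={x25,x26,x32}
  W123={x7} W126={x15} W134={x2} W145={x20} W156={x25} W235={x3} W245={x33} W246={x24} W346={x19} W356={x26}
C dims 6,15,10; δ0: rk 5, SNF 1^5; δ1: rk 10, SNF 1^9·2
degree 0: 6−5−0 = 1 → Ȟ^0 ≅ Z
degree 1: 15−10−5 = 0 → Ȟ^1 ≅ 0
degree 2: 10−0−10 = 0 plus torsion [2] → Ȟ^2 ≅ Z/2


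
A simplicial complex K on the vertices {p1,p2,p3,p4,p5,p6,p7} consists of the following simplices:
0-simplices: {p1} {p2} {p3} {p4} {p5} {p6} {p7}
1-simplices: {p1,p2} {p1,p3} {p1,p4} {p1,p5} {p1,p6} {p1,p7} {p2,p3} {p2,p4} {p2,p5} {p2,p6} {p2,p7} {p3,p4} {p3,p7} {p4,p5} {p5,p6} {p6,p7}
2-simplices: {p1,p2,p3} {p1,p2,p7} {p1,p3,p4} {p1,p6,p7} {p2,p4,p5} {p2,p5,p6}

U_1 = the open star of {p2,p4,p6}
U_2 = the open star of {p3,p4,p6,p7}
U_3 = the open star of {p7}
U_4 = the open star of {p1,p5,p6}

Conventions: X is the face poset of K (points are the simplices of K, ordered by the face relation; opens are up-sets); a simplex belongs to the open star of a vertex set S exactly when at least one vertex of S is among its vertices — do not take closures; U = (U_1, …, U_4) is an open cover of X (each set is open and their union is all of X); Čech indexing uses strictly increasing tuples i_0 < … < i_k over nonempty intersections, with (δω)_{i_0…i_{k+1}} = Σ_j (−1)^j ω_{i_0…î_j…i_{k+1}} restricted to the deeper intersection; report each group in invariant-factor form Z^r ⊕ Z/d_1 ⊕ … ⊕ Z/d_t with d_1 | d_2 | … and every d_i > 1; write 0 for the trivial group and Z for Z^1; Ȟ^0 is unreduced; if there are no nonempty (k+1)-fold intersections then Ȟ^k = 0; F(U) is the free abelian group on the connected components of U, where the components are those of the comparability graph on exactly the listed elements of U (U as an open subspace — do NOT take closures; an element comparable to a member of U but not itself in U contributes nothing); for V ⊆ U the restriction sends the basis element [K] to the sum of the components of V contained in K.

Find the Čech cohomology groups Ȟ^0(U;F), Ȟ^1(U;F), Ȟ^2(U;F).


Ȟ^0(U;F) ≅ Z, Ȟ^1(U;F) ≅ Z^3, Ȟ^2(U;F) ≅ 0

cover nerve:
  U1={{p2},{p4},{p6},{p1,p2},{p1,p4},{p1,p6},{p2,p3},{p2,p4},{p2,p5},{p2,p6},{p2,p7},{p3,p4},{p4,p5},{p5,p6},{p6,p7},{p1,p2,p3},{p1,p2,p7},{p1,p3,p4},{p1,p6,p7},{p2,p4,p5},{p2,p5,p6}} U2={{p3},{p4},{p6},{p7},{p1,p3},{p1,p4},{p1,p6},{p1,p7},{p2,p3},{p2,p4},{p2,p6},{p2,p7},{p3,p4},{p3,p7},{p4,p5},{p5,p6},{p6,p7},{p1,p2,p3},{p1,p2,p7},{p1,p3,p4},{p1,p6,p7},{p2,p4,p5},{p2,p5,p6}} U3={{p7},{p1,p7},{p2,p7},{p3,p7},{p6,p7},{p1,p2,p7},{p1,p6,p7}} U4={{p1},{p5},{p6},{p1,p2},{p1,p3},{p1,p4},{p1,p5},{p1,p6},{p1,p7},{p2,p5},{p2,p6},{p4,p5},{p5,p6},{p6,p7},{p1,p2,p3},{p1,p2,p7},{p1,p3,p4},{p1,p6,p7},{p2,p4,p5},{p2,p5,p6}}
  U12={{p4},{p6},{p1,p4},{p1,p6},{p2,p3},{p2,p4},{p2,p6},{p2,p7},{p3,p4},{p4,p5},{p5,p6},{p6,p7},{p1,p2,p3},{p1,p2,p7},{p1,p3,p4},{p1,p6,p7},{p2,p4,p5},{p2,p5,p6}} U13={{p2,p7},{p6,p7},{p1,p2,p7},{p1,p6,p7}} U14={{p6},{p1,p2},{p1,p4},{p1,p6},{p2,p5},{p2,p6},{p4,p5},{p5,p6},{p6,p7},{p1,p2,p3},{p1,p2,p7},{p1,p3,p4},{p1,p6,p7},{p2,p4,p5},{p2,p5,p6}} U23={{p7},{p1,p7},{p2,p7},{p3,p7},{p6,p7},{p1,p2,p7},{p1,p6,p7}} U24={{p6},{p1,p3},{p1,p4},{p1,p6},{p1,p7},{p2,p6},{p4,p5},{p5,p6},{p6,p7},{p1,p2,p3},{p1,p2,p7},{p1,p3,p4},{p1,p6,p7},{p2,p4,p5},{p2,p5,p6}} U34={{p1,p7},{p6,p7},{p1,p2,p7},{p1,p6,p7}}
  U123={{p2,p7},{p6,p7},{p1,p2,p7},{p1,p6,p7}} U124={{p6},{p1,p4},{p1,p6},{p2,p6},{p4,p5},{p5,p6},{p6,p7},{p1,p2,p3},{p1,p2,p7},{p1,p3,p4},{p1,p6,p7},{p2,p4,p5},{p2,p5,p6}} U134={{p6,p7},{p1,p2,p7},{p1,p6,p7}} U234={{p1,p7},{p6,p7},{p1,p2,p7},{p1,p6,p7}}
  U1234={{p6,p7},{p1,p2,p7},{p1,p6,p7}}
components per intersection:
  U1: {{p2},{p4},{p6},{p1,p2},{p1,p4},{p1,p6},{p2,p3},{p2,p4},{p2,p5},{p2,p6},{p2,p7},{p3,p4},{p4,p5},{p5,p6},{p6,p7},{p1,p2,p3},{p1,p2,p7},{p1,p3,p4},{p1,p6,p7},{p2,p4,p5},{p2,p5,p6}}
  U2: {{p3},{p4},{p6},{p7},{p1,p3},{p1,p4},{p1,p6},{p1,p7},{p2,p3},{p2,p4},{p2,p6},{p2,p7},{p3,p4},{p3,p7},{p4,p5},{p5,p6},{p6,p7},{p1,p2,p3},{p1,p2,p7},{p1,p3,p4},{p1,p6,p7},{p2,p4,p5},{p2,p5,p6}}
  U3: {{p7},{p1,p7},{p2,p7},{p3,p7},{p6,p7},{p1,p2,p7},{p1,p6,p7}}
  U4: {{p1},{p5},{p6},{p1,p2},{p1,p3},{p1,p4},{p1,p5},{p1,p6},{p1,p7},{p2,p5},{p2,p6},{p4,p5},{p5,p6},{p6,p7},{p1,p2,p3},{p1,p2,p7},{p1,p3,p4},{p1,p6,p7},{p2,p4,p5},{p2,p5,p6}}
  U12: {{p4},{p1,p4},{p2,p4},{p3,p4},{p4,p5},{p1,p3,p4},{p2,p4,p5}} {{p6},{p1,p6},{p2,p6},{p5,p6},{p6,p7},{p1,p6,p7},{p2,p5,p6}} {{p2,p3},{p1,p2,p3}} {{p2,p7},{p1,p2,p7}}
  U13: {{p2,p7},{p1,p2,p7}} {{p6,p7},{p1,p6,p7}}
  U14: {{p6},{p1,p6},{p2,p5},{p2,p6},{p4,p5},{p5,p6},{p6,p7},{p1,p6,p7},{p2,p4,p5},{p2,p5,p6}} {{p1,p2},{p1,p2,p3},{p1,p2,p7}} {{p1,p4},{p1,p3,p4}}
  U23: {{p7},{p1,p7},{p2,p7},{p3,p7},{p6,p7},{p1,p2,p7},{p1,p6,p7}}
  U24: {{p6},{p1,p6},{p1,p7},{p2,p6},{p5,p6},{p6,p7},{p1,p2,p7},{p1,p6,p7},{p2,p5,p6}} {{p1,p3},{p1,p4},{p1,p2,p3},{p1,p3,p4}} {{p4,p5},{p2,p4,p5}}
  U34: {{p1,p7},{p6,p7},{p1,p2,p7},{p1,p6,p7}}
  U123: {{p2,p7},{p1,p2,p7}} {{p6,p7},{p1,p6,p7}}
  U124: {{p6},{p1,p6},{p2,p6},{p5,p6},{p6,p7},{p1,p6,p7},{p2,p5,p6}} {{p1,p4},{p1,p3,p4}} {{p4,p5},{p2,p4,p5}} {{p1,p2,p3}} {{p1,p2,p7}}
  U134: {{p6,p7},{p1,p6,p7}} {{p1,p2,p7}}
  U234: {{p1,p7},{p6,p7},{p1,p2,p7},{p1,p6,p7}}
  U1234: {{p6,p7},{p1,p6,p7}} {{p1,p2,p7}}
C dims 4,14,10,2; δ0: rk 3, SNF 1^3; δ1: rk 8, SNF 1^8; δ2: rk 2, SNF 1^2
Ȟ^0: (4−3)−0=1 ⇒ Z
Ȟ^1: (14−8)−3=3 ⇒ Z^3
Ȟ^2: (10−2)−8=0 ⇒ 0


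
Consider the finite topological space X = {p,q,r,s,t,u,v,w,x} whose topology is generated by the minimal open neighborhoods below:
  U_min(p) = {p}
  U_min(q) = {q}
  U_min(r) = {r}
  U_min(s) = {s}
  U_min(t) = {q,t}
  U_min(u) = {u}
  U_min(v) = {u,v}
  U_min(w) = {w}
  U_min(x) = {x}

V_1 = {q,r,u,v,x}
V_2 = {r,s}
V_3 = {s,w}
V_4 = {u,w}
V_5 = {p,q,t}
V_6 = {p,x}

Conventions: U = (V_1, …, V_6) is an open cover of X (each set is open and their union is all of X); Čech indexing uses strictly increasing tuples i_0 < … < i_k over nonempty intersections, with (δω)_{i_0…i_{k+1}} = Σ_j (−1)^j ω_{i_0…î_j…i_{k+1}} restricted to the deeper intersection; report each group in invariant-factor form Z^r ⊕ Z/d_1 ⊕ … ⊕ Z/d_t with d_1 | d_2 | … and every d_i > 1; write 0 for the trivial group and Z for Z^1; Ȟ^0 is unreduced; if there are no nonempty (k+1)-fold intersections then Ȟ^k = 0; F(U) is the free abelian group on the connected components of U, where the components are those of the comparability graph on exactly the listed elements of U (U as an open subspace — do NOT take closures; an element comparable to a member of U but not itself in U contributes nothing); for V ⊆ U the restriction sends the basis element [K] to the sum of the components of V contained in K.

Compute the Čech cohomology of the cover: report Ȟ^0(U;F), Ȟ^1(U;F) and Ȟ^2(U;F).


Ȟ^0(U;F) ≅ Z^7, Ȟ^1(U;F) ≅ 0 and Ȟ^2(U;F) ≅ 0

nerve simplices:
  V12={r} V14={u} V15={q} V16={x} V23={s} V34={w} V56={p}
components per intersection:
  V1: {q} {r} {u,v} {x}
  V2: {r} {s}
  V3: {s} {w}
  V4: {u} {w}
  V5: {p} {q,t}
  V6: {p} {x}
  V12: {r}
  V14: {u}
  V15: {q}
  V16: {x}
  V23: {s}
  V34: {w}
  V56: {p}
C dims 14,7; δ0: rk 7, SNF 1^7
degree 0: 14−7−0 = 7 → Ȟ^0 ≅ Z^7
degree 1: 7−0−7 = 0 → Ȟ^1 ≅ 0
degree 2: 0−0−0 = 0 → Ȟ^2 ≅ 0


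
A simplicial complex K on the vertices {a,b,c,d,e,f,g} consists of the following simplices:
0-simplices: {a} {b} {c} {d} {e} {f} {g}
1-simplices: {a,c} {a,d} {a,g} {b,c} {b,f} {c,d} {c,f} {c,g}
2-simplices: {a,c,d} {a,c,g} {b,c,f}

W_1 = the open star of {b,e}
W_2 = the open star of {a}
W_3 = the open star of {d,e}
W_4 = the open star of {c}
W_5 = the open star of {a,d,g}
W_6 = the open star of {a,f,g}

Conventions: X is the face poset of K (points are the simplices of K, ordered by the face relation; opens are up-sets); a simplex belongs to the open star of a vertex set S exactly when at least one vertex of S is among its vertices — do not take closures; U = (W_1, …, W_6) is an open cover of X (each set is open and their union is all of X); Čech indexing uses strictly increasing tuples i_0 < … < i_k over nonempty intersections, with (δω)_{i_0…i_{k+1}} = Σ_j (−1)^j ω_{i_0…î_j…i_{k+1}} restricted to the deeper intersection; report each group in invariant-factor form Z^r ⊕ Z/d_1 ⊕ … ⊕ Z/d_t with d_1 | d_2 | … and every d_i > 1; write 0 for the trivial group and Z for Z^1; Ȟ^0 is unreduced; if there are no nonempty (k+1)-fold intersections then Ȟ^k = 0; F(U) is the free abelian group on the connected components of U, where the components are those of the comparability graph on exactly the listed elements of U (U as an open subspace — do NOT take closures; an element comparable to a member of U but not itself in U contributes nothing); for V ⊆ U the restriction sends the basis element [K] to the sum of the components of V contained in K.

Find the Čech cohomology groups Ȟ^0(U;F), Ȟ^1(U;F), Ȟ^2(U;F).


Ȟ^0 ≅ Z^2; Ȟ^1 ≅ 0; Ȟ^2 ≅ 0

nonempty overlaps:
  W1={{b},{e},{b,c},{b,f},{b,c,f}} W2={{a},{a,c},{a,d},{a,g},{a,c,d},{a,c,g}} W3={{d},{e},{a,d},{c,d},{a,c,d}} W4={{c},{a,c},{b,c},{c,d},{c,f},{c,g},{a,c,d},{a,c,g},{b,c,f}} W5={{a},{d},{g},{a,c},{a,d},{a,g},{c,d},{c,g},{a,c,d},{a,c,g}} W6={{a},{f},{g},{a,c},{a,d},{a,g},{b,f},{c,f},{c,g},{a,c,d},{a,c,g},{b,c,f}}
  W13={{e}} W14={{b,c},{b,c,f}} W16={{b,f},{b,c,f}} W23={{a,d},{a,c,d}} W24={{a,c},{a,c,d},{a,c,g}} W25={{a},{a,c},{a,d},{a,g},{a,c,d},{a,c,g}} W26={{a},{a,c},{a,d},{a,g},{a,c,d},{a,c,g}} W34={{c,d},{a,c,d}} W35={{d},{a,d},{c,d},{a,c,d}} W36={{a,d},{a,c,d}} W45={{a,c},{c,d},{c,g},{a,c,d},{a,c,g}} W46={{a,c},{c,f},{c,g},{a,c,d},{a,c,g},{b,c,f}} W56={{a},{g},{a,c},{a,d},{a,g},{c,g},{a,c,d},{a,c,g}}
  W146={{b,c,f}} W234={{a,c,d}} W235={{a,d},{a,c,d}} W236={{a,d},{a,c,d}} W245={{a,c},{a,c,d},{a,c,g}} W246={{a,c},{a,c,d},{a,c,g}} W256={{a},{a,c},{a,d},{a,g},{a,c,d},{a,c,g}} W345={{c,d},{a,c,d}} W346={{a,c,d}} W356={{a,d},{a,c,d}} W456={{a,c},{c,g},{a,c,d},{a,c,g}}
  W2345={{a,c,d}} W2346={{a,c,d}} W2356={{a,d},{a,c,d}} W2456={{a,c},{a,c,d},{a,c,g}} W3456={{a,c,d}}
  W23456={{a,c,d}}
components per intersection:
  W1: {{b},{b,c},{b,f},{b,c,f}} {{e}}
  W2: {{a},{a,c},{a,d},{a,g},{a,c,d},{a,c,g}}
  W3: {{d},{a,d},{c,d},{a,c,d}} {{e}}
  W4: {{c},{a,c},{b,c},{c,d},{c,f},{c,g},{a,c,d},{a,c,g},{b,c,f}}
  W5: {{a},{d},{g},{a,c},{a,d},{a,g},{c,d},{c,g},{a,c,d},{a,c,g}}
  W6: {{a},{g},{a,c},{a,d},{a,g},{c,g},{a,c,d},{a,c,g}} {{f},{b,f},{c,f},{b,c,f}}
  W13: {{e}}
  W14: {{b,c},{b,c,f}}
  W16: {{b,f},{b,c,f}}
  W23: {{a,d},{a,c,d}}
  W24: {{a,c},{a,c,d},{a,c,g}}
  W25: {{a},{a,c},{a,d},{a,g},{a,c,d},{a,c,g}}
  W26: {{a},{a,c},{a,d},{a,g},{a,c,d},{a,c,g}}
  W34: {{c,d},{a,c,d}}
  W35: {{d},{a,d},{c,d},{a,c,d}}
  W36: {{a,d},{a,c,d}}
  W45: {{a,c},{c,d},{c,g},{a,c,d},{a,c,g}}
  W46: {{a,c},{c,g},{a,c,d},{a,c,g}} {{c,f},{b,c,f}}
  W56: {{a},{g},{a,c},{a,d},{a,g},{c,g},{a,c,d},{a,c,g}}
  W146: {{b,c,f}}
  W234: {{a,c,d}}
  W235: {{a,d},{a,c,d}}
  W236: {{a,d},{a,c,d}}
  W245: {{a,c},{a,c,d},{a,c,g}}
  W246: {{a,c},{a,c,d},{a,c,g}}
  W256: {{a},{a,c},{a,d},{a,g},{a,c,d},{a,c,g}}
  W345: {{c,d},{a,c,d}}
  W346: {{a,c,d}}
  W356: {{a,d},{a,c,d}}
  W456: {{a,c},{c,g},{a,c,d},{a,c,g}}
  W2345: {{a,c,d}}
  W2346: {{a,c,d}}
  W2356: {{a,d},{a,c,d}}
  W2456: {{a,c},{a,c,d},{a,c,g}}
  W3456: {{a,c,d}}
  W23456: {{a,c,d}}
C dims 9,14,11,5; δ0: rk 7, SNF 1^7; δ1: rk 7, SNF 1^7; δ2: rk 4, SNF 1^4
degree 0: 9−7−0 = 2 → Ȟ^0 ≅ Z^2
degree 1: 14−7−7 = 0 → Ȟ^1 ≅ 0
degree 2: 11−4−7 = 0 → Ȟ^2 ≅ 0


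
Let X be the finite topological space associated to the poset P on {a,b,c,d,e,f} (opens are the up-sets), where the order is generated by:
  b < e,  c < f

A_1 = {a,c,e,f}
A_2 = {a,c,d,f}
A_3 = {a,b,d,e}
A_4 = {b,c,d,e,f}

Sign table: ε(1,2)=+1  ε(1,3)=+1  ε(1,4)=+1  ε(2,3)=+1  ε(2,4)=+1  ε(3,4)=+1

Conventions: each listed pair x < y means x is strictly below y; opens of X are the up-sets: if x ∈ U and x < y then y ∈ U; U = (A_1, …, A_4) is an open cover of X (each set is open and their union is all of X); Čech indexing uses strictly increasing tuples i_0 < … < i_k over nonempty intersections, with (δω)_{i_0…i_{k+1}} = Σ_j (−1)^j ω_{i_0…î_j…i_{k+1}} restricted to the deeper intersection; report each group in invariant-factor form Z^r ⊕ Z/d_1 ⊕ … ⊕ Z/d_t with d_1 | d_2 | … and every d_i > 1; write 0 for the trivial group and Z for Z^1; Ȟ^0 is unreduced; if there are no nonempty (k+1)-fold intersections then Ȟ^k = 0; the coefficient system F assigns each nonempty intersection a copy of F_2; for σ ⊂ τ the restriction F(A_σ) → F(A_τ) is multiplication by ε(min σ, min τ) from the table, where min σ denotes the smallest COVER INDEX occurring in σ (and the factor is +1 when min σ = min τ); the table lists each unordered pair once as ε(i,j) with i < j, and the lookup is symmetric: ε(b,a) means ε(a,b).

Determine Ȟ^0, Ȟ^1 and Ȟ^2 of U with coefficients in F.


Ȟ^0 = Z/2, Ȟ^1 = 0 and Ȟ^2 = Z/2

cover nerve:
  A12={a,c,f} A13={a,e} A14={c,e,f} A23={a,d} A24={c,d,f} A34={b,d,e}
  A123={a} A124={c,f} A134={e} A234={d}
C dims 4,6,4; δ0: rk_F2 3; δ1: rk_F2 3
Ȟ^0: (4−3)−0=1 ⇒ Z/2
Ȟ^1: (6−3)−3=0 ⇒ 0
Ȟ^2: (4−0)−3=1 ⇒ Z/2


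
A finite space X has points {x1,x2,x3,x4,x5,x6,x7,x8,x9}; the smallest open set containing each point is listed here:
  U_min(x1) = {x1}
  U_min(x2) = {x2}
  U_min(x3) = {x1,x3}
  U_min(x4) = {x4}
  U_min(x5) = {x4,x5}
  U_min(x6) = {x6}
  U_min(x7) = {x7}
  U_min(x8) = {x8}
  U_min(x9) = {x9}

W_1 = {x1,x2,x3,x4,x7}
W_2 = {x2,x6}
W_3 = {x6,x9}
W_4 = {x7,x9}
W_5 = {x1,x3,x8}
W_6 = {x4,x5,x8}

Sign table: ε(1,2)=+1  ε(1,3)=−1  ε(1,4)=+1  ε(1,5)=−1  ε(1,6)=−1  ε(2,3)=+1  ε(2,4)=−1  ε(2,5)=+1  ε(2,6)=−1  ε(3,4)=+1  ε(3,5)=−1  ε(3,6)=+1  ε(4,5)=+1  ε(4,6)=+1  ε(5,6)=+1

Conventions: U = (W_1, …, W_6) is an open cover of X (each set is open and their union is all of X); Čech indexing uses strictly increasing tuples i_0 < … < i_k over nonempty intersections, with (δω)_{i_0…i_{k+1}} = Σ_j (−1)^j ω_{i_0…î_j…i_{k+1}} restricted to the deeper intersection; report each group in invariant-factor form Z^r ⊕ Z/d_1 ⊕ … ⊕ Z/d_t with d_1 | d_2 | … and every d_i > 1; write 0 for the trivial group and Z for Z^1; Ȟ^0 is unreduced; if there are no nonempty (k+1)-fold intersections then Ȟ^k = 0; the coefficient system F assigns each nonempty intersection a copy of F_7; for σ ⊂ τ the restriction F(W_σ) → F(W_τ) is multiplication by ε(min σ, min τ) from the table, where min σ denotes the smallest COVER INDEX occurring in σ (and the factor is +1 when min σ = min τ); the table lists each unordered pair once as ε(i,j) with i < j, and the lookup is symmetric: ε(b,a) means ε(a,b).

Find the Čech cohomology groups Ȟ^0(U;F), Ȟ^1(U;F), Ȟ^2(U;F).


nerve simplices:
  W12={x2} W14={x7} W15={x1,x3} W16={x4} W23={x6} W34={x9} W56={x8}
C dims 6,7; δ0: rk_F7 5
degree 0: 6−5−0 = 1 → Ȟ^0 ≅ Z/7
degree 1: 7−0−5 = 2 → Ȟ^1 ≅ Z/7 ⊕ Z/7
degree 2: 0−0−0 = 0 → Ȟ^2 ≅ 0

Ȟ^0 ≅ Z/7, Ȟ^1 ≅ Z/7 ⊕ Z/7 and Ȟ^2 ≅ 0


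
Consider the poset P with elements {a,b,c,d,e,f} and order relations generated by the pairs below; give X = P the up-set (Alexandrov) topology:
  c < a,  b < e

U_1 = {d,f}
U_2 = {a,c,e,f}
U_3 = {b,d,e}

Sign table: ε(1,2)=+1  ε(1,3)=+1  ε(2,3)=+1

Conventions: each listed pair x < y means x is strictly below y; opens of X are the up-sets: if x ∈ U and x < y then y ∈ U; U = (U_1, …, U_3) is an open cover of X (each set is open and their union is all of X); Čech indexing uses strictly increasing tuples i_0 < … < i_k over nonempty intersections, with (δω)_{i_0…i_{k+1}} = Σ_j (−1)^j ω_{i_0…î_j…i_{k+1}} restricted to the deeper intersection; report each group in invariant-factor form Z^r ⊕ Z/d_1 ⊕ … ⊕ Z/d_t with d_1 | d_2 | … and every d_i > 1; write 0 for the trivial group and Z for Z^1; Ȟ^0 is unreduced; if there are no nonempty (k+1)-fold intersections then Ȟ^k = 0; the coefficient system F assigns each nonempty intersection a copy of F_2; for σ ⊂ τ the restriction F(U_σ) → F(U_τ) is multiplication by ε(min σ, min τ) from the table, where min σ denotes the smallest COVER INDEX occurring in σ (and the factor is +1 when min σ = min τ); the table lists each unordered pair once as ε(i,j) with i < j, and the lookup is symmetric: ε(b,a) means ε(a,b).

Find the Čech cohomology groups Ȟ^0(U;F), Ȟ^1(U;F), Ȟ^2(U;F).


Ȟ^0 ≅ Z/2; Ȟ^1 ≅ Z/2; Ȟ^2 ≅ 0

intersection data:
  U12={f} U13={d} U23={e}
C dims 3,3; δ0: rk_F2 2
Ȟ^0 = (3 − 2) − 0 = 1, so Ȟ^0 ≅ Z/2
Ȟ^1 = (3 − 0) − 2 = 1, so Ȟ^1 ≅ Z/2
Ȟ^2 = (0 − 0) − 0 = 0, so Ȟ^2 ≅ 0


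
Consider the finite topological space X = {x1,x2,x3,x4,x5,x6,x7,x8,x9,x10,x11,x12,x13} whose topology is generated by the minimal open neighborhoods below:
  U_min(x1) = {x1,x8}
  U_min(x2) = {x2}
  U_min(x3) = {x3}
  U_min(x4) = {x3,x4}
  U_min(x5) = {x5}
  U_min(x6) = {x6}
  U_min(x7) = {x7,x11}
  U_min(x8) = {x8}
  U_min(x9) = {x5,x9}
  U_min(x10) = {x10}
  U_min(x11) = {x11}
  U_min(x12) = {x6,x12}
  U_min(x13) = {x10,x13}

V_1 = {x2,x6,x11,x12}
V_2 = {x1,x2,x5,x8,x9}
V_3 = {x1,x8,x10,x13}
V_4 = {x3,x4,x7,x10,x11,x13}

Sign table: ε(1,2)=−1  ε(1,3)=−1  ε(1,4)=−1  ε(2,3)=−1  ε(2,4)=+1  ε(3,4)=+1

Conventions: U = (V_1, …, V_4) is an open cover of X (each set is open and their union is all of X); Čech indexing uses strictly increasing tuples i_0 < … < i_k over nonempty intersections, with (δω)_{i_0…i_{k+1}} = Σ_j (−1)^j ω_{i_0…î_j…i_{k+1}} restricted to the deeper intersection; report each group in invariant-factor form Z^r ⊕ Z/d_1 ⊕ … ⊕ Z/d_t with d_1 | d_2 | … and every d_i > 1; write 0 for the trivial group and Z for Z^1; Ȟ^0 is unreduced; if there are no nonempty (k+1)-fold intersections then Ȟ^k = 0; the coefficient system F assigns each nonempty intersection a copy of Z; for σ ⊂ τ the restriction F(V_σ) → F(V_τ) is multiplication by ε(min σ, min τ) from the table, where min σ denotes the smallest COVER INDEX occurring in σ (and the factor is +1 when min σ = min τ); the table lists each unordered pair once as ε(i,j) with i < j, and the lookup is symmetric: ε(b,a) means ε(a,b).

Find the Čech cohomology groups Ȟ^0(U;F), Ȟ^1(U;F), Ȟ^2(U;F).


Ȟ^0 ≅ 0; Ȟ^1 ≅ Z/2; Ȟ^2 ≅ 0

cover nerve:
  V12={x2} V14={x11} V23={x1,x8} V34={x10,x13}
C dims 4,4; δ0: rk 4, SNF 1^3·2
Ȟ^0: (4−4)−0=0 ⇒ 0
Ȟ^1: (4−0)−4=0 plus torsion [2] ⇒ Z/2
Ȟ^2: (0−0)−0=0 ⇒ 0


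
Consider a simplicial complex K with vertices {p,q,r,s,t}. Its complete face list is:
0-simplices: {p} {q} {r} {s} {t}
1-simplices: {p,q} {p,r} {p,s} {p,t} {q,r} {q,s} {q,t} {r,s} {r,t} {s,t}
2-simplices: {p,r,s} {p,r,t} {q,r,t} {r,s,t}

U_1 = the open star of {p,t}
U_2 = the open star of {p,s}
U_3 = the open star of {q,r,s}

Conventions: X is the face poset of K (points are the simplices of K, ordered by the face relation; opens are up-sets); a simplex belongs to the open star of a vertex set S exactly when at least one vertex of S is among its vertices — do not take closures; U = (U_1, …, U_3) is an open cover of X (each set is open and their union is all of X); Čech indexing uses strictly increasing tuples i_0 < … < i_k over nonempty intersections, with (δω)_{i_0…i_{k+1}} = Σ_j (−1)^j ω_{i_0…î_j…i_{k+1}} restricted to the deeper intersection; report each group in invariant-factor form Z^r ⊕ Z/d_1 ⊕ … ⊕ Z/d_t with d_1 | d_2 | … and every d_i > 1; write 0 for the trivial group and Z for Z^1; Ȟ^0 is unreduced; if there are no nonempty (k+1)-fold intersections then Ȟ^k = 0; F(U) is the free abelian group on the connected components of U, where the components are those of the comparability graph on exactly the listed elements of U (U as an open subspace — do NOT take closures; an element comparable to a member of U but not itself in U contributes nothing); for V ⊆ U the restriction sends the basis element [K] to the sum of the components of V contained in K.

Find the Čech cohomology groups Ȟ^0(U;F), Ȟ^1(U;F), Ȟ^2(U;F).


Ȟ^0 ≅ Z; Ȟ^1 ≅ Z; Ȟ^2 ≅ 0

nerve of the cover:
  U1={{p},{t},{p,q},{p,r},{p,s},{p,t},{q,t},{r,t},{s,t},{p,r,s},{p,r,t},{q,r,t},{r,s,t}} U2={{p},{s},{p,q},{p,r},{p,s},{p,t},{q,s},{r,s},{s,t},{p,r,s},{p,r,t},{r,s,t}} U3={{q},{r},{s},{p,q},{p,r},{p,s},{q,r},{q,s},{q,t},{r,s},{r,t},{s,t},{p,r,s},{p,r,t},{q,r,t},{r,s,t}}
  U12={{p},{p,q},{p,r},{p,s},{p,t},{s,t},{p,r,s},{p,r,t},{r,s,t}} U13={{p,q},{p,r},{p,s},{q,t},{r,t},{s,t},{p,r,s},{p,r,t},{q,r,t},{r,s,t}} U23={{s},{p,q},{p,r},{p,s},{q,s},{r,s},{s,t},{p,r,s},{p,r,t},{r,s,t}}
  U123={{p,q},{p,r},{p,s},{s,t},{p,r,s},{p,r,t},{r,s,t}}
components per intersection:
  U1: {{p},{t},{p,q},{p,r},{p,s},{p,t},{q,t},{r,t},{s,t},{p,r,s},{p,r,t},{q,r,t},{r,s,t}}
  U2: {{p},{s},{p,q},{p,r},{p,s},{p,t},{q,s},{r,s},{s,t},{p,r,s},{p,r,t},{r,s,t}}
  U3: {{q},{r},{s},{p,q},{p,r},{p,s},{q,r},{q,s},{q,t},{r,s},{r,t},{s,t},{p,r,s},{p,r,t},{q,r,t},{r,s,t}}
  U12: {{p},{p,q},{p,r},{p,s},{p,t},{p,r,s},{p,r,t}} {{s,t},{r,s,t}}
  U13: {{p,q}} {{p,r},{p,s},{q,t},{r,t},{s,t},{p,r,s},{p,r,t},{q,r,t},{r,s,t}}
  U23: {{s},{p,r},{p,s},{q,s},{r,s},{s,t},{p,r,s},{p,r,t},{r,s,t}} {{p,q}}
  U123: {{p,q}} {{p,r},{p,s},{p,r,s},{p,r,t}} {{s,t},{r,s,t}}
C dims 3,6,3; δ0: rk 2, SNF 1^2; δ1: rk 3, SNF 1^3
Ȟ^0 = (3 − 2) − 0 = 1, so Ȟ^0 ≅ Z
Ȟ^1 = (6 − 3) − 2 = 1, so Ȟ^1 ≅ Z
Ȟ^2 = (3 − 0) − 3 = 0, so Ȟ^2 ≅ 0


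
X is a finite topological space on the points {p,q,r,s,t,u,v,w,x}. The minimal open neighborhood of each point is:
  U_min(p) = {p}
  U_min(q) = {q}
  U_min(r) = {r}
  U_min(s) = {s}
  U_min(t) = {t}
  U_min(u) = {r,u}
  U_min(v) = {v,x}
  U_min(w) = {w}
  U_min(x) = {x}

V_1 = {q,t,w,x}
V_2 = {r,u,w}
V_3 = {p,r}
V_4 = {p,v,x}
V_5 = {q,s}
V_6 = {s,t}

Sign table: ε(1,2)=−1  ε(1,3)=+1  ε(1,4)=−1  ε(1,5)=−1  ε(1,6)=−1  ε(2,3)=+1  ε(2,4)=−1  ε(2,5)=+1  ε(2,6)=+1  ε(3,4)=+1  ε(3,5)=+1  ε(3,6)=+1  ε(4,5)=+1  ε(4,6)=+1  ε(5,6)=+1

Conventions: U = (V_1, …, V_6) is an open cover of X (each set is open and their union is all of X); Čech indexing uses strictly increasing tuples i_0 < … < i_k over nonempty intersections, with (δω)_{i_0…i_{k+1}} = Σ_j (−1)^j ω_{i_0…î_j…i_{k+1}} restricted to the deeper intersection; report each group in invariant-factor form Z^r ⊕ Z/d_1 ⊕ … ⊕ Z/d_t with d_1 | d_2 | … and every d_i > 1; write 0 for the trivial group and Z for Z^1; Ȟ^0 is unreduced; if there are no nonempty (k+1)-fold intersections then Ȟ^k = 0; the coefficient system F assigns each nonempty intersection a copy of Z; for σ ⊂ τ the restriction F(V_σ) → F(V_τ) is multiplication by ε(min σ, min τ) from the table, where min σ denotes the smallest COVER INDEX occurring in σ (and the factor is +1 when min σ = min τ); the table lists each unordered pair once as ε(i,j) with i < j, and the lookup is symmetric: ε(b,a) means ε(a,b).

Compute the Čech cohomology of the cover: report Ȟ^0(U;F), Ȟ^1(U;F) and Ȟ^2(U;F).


Ȟ^0 = Z,  Ȟ^1 = Z^2,  Ȟ^2 = 0

nerve of the cover:
  V12={w} V14={x} V15={q} V16={t} V23={r} V34={p} V56={s}
C dims 6,7; δ0: rk 5, SNF 1^5
Ȟ^0 = (6 − 5) − 0 = 1, so Ȟ^0 ≅ Z
Ȟ^1 = (7 − 0) − 5 = 2, so Ȟ^1 ≅ Z^2
Ȟ^2 = (0 − 0) − 0 = 0, so Ȟ^2 ≅ 0


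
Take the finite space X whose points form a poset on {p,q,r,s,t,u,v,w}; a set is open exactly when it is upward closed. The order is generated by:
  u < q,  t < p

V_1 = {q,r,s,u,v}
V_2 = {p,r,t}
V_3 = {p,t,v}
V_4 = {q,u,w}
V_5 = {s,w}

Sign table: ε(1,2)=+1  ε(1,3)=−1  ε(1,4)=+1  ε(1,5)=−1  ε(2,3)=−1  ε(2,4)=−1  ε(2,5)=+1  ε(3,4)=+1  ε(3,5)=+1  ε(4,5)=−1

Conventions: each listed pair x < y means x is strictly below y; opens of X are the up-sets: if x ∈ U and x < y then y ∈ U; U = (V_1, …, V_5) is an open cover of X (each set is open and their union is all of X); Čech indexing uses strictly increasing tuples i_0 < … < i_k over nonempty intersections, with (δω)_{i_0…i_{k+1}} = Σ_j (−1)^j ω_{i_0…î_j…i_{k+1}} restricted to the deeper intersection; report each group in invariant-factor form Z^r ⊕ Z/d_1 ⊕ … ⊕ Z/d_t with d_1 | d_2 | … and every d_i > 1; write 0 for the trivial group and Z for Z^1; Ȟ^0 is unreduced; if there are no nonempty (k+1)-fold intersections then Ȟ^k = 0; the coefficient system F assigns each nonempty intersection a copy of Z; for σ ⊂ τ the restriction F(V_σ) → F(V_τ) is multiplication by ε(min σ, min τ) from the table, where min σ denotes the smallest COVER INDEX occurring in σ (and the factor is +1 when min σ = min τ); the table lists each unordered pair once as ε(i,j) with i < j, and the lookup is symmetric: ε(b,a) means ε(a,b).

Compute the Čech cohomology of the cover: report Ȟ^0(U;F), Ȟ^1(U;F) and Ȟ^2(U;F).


Ȟ^0 = Z; Ȟ^1 = Z^2; Ȟ^2 = 0

cover nerve:
  V12={r} V13={v} V14={q,u} V15={s} V23={p,t} V45={w}
C dims 5,6; δ0: rk 4, SNF 1^4
Ȟ^0: (5−4)−0=1 ⇒ Z
Ȟ^1: (6−0)−4=2 ⇒ Z^2
Ȟ^2: (0−0)−0=0 ⇒ 0


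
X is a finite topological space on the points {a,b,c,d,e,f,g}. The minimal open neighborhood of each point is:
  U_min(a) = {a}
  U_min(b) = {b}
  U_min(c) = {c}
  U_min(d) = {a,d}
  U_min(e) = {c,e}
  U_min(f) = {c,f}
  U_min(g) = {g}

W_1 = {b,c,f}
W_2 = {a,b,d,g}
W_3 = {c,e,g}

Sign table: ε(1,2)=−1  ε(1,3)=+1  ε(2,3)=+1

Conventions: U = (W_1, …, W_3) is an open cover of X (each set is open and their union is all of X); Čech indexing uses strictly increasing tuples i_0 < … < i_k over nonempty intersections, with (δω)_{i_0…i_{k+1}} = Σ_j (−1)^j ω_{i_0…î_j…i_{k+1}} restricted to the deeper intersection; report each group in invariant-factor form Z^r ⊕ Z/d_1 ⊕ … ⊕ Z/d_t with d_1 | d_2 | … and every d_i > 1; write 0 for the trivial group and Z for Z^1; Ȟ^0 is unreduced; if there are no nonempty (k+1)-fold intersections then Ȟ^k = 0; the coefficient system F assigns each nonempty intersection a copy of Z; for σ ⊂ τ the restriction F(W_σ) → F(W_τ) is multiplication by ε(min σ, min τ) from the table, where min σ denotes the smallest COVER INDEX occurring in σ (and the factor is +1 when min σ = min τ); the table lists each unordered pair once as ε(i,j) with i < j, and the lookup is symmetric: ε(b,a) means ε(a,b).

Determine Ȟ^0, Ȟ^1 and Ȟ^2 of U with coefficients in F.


nerve of the cover:
  W12={b} W13={c} W23={g}
C dims 3,3; δ0: rk 3, SNF 1^2·2
Ȟ^0 = (3 − 3) − 0 = 0, so Ȟ^0 ≅ 0
Ȟ^1 = (3 − 0) − 3 = 0 plus torsion [2], so Ȟ^1 ≅ Z/2
Ȟ^2 = (0 − 0) − 0 = 0, so Ȟ^2 ≅ 0

Ȟ^0 ≅ 0; Ȟ^1 ≅ Z/2; Ȟ^2 ≅ 0


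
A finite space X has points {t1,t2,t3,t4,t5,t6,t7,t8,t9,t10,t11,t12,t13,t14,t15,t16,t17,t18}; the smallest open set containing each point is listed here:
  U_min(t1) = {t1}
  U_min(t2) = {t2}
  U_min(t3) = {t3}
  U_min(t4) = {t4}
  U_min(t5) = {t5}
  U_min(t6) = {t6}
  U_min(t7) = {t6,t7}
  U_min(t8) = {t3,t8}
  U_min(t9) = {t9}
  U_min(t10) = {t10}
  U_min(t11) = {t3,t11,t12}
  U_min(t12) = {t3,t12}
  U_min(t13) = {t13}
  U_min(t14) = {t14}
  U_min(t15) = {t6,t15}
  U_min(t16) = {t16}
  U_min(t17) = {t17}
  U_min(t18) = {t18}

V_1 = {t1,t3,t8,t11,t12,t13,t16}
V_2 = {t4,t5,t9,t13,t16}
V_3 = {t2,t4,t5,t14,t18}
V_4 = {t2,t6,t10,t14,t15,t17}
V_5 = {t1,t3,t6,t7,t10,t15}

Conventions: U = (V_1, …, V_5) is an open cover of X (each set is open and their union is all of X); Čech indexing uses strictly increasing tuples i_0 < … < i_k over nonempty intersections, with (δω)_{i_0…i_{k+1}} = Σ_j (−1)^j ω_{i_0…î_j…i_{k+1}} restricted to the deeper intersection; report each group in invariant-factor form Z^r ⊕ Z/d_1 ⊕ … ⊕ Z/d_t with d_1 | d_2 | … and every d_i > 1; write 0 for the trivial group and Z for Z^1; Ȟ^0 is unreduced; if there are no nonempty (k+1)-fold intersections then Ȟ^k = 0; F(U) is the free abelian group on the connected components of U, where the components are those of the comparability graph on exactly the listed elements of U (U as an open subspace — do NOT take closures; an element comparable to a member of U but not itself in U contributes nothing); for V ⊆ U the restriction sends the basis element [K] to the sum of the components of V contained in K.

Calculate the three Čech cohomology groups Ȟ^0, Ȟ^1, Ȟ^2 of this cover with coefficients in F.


nonempty intersections:
  V12={t13,t16} V15={t1,t3} V23={t4,t5} V34={t2,t14} V45={t6,t10,t15}
components per intersection:
  V1: {t1} {t3,t8,t11,t12} {t13} {t16}
  V2: {t4} {t5} {t9} {t13} {t16}
  V3: {t2} {t4} {t5} {t14} {t18}
  V4: {t2} {t6,t15} {t10} {t14} {t17}
  V5: {t1} {t3} {t6,t7,t15} {t10}
  V12: {t13} {t16}
  V15: {t1} {t3}
  V23: {t4} {t5}
  V34: {t2} {t14}
  V45: {t6,t15} {t10}
C dims 23,10; δ0: rk 10, SNF 1^10
Ȟ^0: (23−10)−0=13 ⇒ Z^13
Ȟ^1: (10−0)−10=0 ⇒ 0
Ȟ^2: (0−0)−0=0 ⇒ 0

Ȟ^0(U;F) ≅ Z^13, Ȟ^1(U;F) ≅ 0, Ȟ^2(U;F) ≅ 0


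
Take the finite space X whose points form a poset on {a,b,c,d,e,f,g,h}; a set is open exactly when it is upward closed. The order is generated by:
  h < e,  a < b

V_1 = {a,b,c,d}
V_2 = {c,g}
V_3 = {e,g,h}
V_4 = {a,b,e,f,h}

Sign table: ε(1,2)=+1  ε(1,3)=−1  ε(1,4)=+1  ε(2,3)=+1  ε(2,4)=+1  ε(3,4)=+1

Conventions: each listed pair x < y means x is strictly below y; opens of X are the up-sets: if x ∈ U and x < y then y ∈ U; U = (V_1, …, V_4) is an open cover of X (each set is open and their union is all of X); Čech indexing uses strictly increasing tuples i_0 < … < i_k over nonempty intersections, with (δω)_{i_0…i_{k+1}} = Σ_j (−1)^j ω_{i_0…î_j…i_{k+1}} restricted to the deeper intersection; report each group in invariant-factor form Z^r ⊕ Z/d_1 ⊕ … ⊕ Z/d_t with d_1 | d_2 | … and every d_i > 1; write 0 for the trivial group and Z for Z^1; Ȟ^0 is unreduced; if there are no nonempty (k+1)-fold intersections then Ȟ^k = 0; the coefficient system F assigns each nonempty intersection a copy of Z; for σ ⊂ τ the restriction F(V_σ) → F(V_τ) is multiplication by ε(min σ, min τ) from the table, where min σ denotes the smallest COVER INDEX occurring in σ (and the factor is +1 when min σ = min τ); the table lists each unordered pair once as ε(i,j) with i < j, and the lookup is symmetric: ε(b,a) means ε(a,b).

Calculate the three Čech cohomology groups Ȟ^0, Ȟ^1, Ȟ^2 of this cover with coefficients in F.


Ȟ^0 ≅ Z, Ȟ^1 ≅ Z, Ȟ^2 ≅ 0

nerve of the cover:
  V12={c} V14={a,b} V23={g} V34={e,h}
C dims 4,4; δ0: rk 3, SNF 1^3
Ȟ^0 = (4 − 3) − 0 = 1, so Ȟ^0 ≅ Z
Ȟ^1 = (4 − 0) − 3 = 1, so Ȟ^1 ≅ Z
Ȟ^2 = (0 − 0) − 0 = 0, so Ȟ^2 ≅ 0


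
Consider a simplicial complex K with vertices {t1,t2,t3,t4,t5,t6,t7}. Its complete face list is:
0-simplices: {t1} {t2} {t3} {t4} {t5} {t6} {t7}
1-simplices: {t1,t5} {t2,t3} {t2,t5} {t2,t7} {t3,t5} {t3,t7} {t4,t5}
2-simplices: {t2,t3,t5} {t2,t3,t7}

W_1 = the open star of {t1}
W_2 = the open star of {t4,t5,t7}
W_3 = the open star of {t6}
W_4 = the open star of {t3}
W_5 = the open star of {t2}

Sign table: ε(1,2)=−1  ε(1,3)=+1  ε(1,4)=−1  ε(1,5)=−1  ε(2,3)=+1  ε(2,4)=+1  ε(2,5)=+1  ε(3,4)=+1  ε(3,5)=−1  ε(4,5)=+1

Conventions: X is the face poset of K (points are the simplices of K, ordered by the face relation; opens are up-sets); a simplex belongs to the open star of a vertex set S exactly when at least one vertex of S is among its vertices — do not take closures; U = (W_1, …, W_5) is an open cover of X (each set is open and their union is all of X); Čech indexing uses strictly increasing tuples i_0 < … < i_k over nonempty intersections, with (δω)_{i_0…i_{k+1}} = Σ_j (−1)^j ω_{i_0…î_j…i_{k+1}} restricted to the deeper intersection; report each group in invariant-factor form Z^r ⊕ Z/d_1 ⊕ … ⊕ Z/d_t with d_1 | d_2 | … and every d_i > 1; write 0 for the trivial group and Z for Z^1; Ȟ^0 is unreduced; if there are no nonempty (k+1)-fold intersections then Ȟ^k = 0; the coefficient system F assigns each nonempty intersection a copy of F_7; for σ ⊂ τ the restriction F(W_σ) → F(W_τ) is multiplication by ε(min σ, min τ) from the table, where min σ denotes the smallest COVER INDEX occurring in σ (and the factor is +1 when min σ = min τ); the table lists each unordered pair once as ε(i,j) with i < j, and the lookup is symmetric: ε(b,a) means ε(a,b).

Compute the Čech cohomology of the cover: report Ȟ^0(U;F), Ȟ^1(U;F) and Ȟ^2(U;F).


Ȟ^0(U;F) ≅ Z/7 ⊕ Z/7; Ȟ^1(U;F) ≅ 0; Ȟ^2(U;F) ≅ 0

intersection data:
  W1={{t1},{t1,t5}} W2={{t4},{t5},{t7},{t1,t5},{t2,t5},{t2,t7},{t3,t5},{t3,t7},{t4,t5},{t2,t3,t5},{t2,t3,t7}} W3={{t6}} W4={{t3},{t2,t3},{t3,t5},{t3,t7},{t2,t3,t5},{t2,t3,t7}} W5={{t2},{t2,t3},{t2,t5},{t2,t7},{t2,t3,t5},{t2,t3,t7}}
  W12={{t1,t5}} W24={{t3,t5},{t3,t7},{t2,t3,t5},{t2,t3,t7}} W25={{t2,t5},{t2,t7},{t2,t3,t5},{t2,t3,t7}} W45={{t2,t3},{t2,t3,t5},{t2,t3,t7}}
  W245={{t2,t3,t5},{t2,t3,t7}}
C dims 5,4,1; δ0: rk_F7 3; δ1: rk_F7 1
Ȟ^0 = (5 − 3) − 0 = 2, so Ȟ^0 ≅ Z/7 ⊕ Z/7
Ȟ^1 = (4 − 1) − 3 = 0, so Ȟ^1 ≅ 0
Ȟ^2 = (1 − 0) − 1 = 0, so Ȟ^2 ≅ 0
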